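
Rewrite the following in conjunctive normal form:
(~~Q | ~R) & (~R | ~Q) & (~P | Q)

(Q | ~R) & (~R | ~Q) & (~P | Q)

(~~Q | ~R) & (~R | ~Q) & (~P | Q)
≡ (Q | ~R) & (~R | ~Q) & (~P | Q)   — double negation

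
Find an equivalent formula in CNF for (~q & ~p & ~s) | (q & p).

(~q | p) & (~p | q) & (~s | q) & (~s | p)

(~q & ~p & ~s) | (q & p)
≡ (~q | q) & (~q | p) & (~p | q) & (~p | p) & (~s | q) & (~s | p)   (distribute | over &)
≡ (~q | p) & (~p | q) & (~s | q) & (~s | p)   (simplify)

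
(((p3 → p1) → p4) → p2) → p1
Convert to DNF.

p3 ∧ ¬p1 ∧ ¬p2 ∨ p4 ∧ ¬p2 ∨ p1

(((p3 → p1) → p4) → p2) → p1
≡ ¬(((p3 → p1) → p4) → p2) ∨ p1
≡ ¬(¬((p3 → p1) → p4) ∨ p2) ∨ p1
≡ ¬(¬(¬(p3 → p1) ∨ p4) ∨ p2) ∨ p1
≡ ¬(¬(¬(¬p3 ∨ p1) ∨ p4) ∨ p2) ∨ p1
≡ ¬¬(¬(¬p3 ∨ p1) ∨ p4) ∧ ¬p2 ∨ p1
≡ (¬(¬p3 ∨ p1) ∨ p4) ∧ ¬p2 ∨ p1
≡ (¬¬p3 ∧ ¬p1 ∨ p4) ∧ ¬p2 ∨ p1
≡ (p3 ∧ ¬p1 ∨ p4) ∧ ¬p2 ∨ p1
≡ p3 ∧ ¬p1 ∧ ¬p2 ∨ p4 ∧ ¬p2 ∨ p1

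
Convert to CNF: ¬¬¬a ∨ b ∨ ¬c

¬a ∨ b ∨ ¬c

¬¬¬a ∨ b ∨ ¬c
= ¬a ∨ b ∨ ¬c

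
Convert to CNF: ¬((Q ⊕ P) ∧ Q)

¬Q ∨ P

¬((Q ⊕ P) ∧ Q)
≡ ¬((Q ∨ P) ∧ ¬(Q ∧ P) ∧ Q)
≡ ¬(Q ∨ P) ∨ ¬¬(Q ∧ P) ∨ ¬Q
≡ (¬Q ∧ ¬P) ∨ ¬¬(Q ∧ P) ∨ ¬Q
≡ (¬Q ∧ ¬P) ∨ (Q ∧ P) ∨ ¬Q
≡ (¬Q ∨ Q ∨ ¬Q) ∧ (¬Q ∨ P ∨ ¬Q) ∧ (¬P ∨ Q ∨ ¬Q) ∧ (¬P ∨ P ∨ ¬Q)
≡ ¬Q ∨ P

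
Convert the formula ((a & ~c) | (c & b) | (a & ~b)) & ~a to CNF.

((a & ~c) | (c & b) | (a & ~b)) & ~a
≡ (a | c | a) & (a | c | ~b) & (a | b | a) & (a | b | ~b) & (~c | c | a) & (~c | c | ~b) & (~c | b | a) & (~c | b | ~b) & ~a   [distribute | over &]
≡ (a | c) & (a | b) & ~a   [simplify]

(a | c) & (a | b) & ~a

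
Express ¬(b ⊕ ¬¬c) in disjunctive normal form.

¬(b ⊕ ¬¬c)
⇔ ¬((b ∧ ¬¬¬c) ∨ (¬b ∧ ¬¬c))   [expand ⊕]
⇔ ¬(b ∧ ¬¬¬c) ∧ ¬(¬b ∧ ¬¬c)   [De Morgan]
⇔ (¬b ∨ ¬¬¬¬c) ∧ ¬(¬b ∧ ¬¬c)   [De Morgan]
⇔ (¬b ∨ ¬¬c) ∧ ¬(¬b ∧ ¬¬c)   [double negation]
⇔ (¬b ∨ c) ∧ ¬(¬b ∧ ¬¬c)   [double negation]
⇔ (¬b ∨ c) ∧ (¬¬b ∨ ¬¬¬c)   [De Morgan]
⇔ (¬b ∨ c) ∧ (b ∨ ¬¬¬c)   [double negation]
⇔ (¬b ∨ c) ∧ (b ∨ ¬c)   [double negation]
⇔ (¬b ∧ b) ∨ (¬b ∧ ¬c) ∨ (c ∧ b) ∨ (c ∧ ¬c)   [distribute ∧ over ∨]
⇔ (¬b ∧ ¬c) ∨ (c ∧ b)   [simplify]

(¬b ∧ ¬c) ∨ (c ∧ b)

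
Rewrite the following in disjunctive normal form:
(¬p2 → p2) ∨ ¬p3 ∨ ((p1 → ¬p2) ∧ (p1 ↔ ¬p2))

p2 ∨ ¬p3 ∨ (¬p2 ∧ p1)

(¬p2 → p2) ∨ ¬p3 ∨ ((p1 → ¬p2) ∧ (p1 ↔ ¬p2))
≡ ¬¬p2 ∨ p2 ∨ ¬p3 ∨ ((p1 → ¬p2) ∧ (p1 ↔ ¬p2))   [eliminate →]
≡ ¬¬p2 ∨ p2 ∨ ¬p3 ∨ ((¬p1 ∨ ¬p2) ∧ (p1 ↔ ¬p2))   [eliminate →]
≡ ¬¬p2 ∨ p2 ∨ ¬p3 ∨ ((¬p1 ∨ ¬p2) ∧ (p1 → ¬p2) ∧ (¬p2 → p1))   [eliminate ↔]
≡ ¬¬p2 ∨ p2 ∨ ¬p3 ∨ ((¬p1 ∨ ¬p2) ∧ (¬p1 ∨ ¬p2) ∧ (¬p2 → p1))   [eliminate →]
≡ ¬¬p2 ∨ p2 ∨ ¬p3 ∨ ((¬p1 ∨ ¬p2) ∧ (¬p1 ∨ ¬p2) ∧ (¬¬p2 ∨ p1))   [eliminate →]
≡ p2 ∨ p2 ∨ ¬p3 ∨ ((¬p1 ∨ ¬p2) ∧ (¬p1 ∨ ¬p2) ∧ (¬¬p2 ∨ p1))   [double negation]
≡ p2 ∨ p2 ∨ ¬p3 ∨ ((¬p1 ∨ ¬p2) ∧ (¬p1 ∨ ¬p2) ∧ (p2 ∨ p1))   [double negation]
≡ p2 ∨ p2 ∨ ¬p3 ∨ (¬p1 ∧ ¬p1 ∧ p2) ∨ (¬p1 ∧ ¬p1 ∧ p1) ∨ (¬p1 ∧ ¬p2 ∧ p2) ∨ (¬p1 ∧ ¬p2 ∧ p1) ∨ (¬p2 ∧ ¬p1 ∧ p2) ∨ (¬p2 ∧ ¬p1 ∧ p1) ∨ (¬p2 ∧ ¬p2 ∧ p2) ∨ (¬p2 ∧ ¬p2 ∧ p1)   [distribute ∧ over ∨]
≡ p2 ∨ ¬p3 ∨ (¬p2 ∧ p1)   [simplify]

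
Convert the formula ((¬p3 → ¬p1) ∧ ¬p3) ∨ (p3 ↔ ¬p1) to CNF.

¬p3 ∨ ¬p1

((¬p3 → ¬p1) ∧ ¬p3) ∨ (p3 ↔ ¬p1)
≡ ((¬¬p3 ∨ ¬p1) ∧ ¬p3) ∨ (p3 ↔ ¬p1)
≡ ((¬¬p3 ∨ ¬p1) ∧ ¬p3) ∨ ((p3 → ¬p1) ∧ (¬p1 → p3))
≡ ((¬¬p3 ∨ ¬p1) ∧ ¬p3) ∨ ((¬p3 ∨ ¬p1) ∧ (¬p1 → p3))
≡ ((¬¬p3 ∨ ¬p1) ∧ ¬p3) ∨ ((¬p3 ∨ ¬p1) ∧ (¬¬p1 ∨ p3))
≡ ((p3 ∨ ¬p1) ∧ ¬p3) ∨ ((¬p3 ∨ ¬p1) ∧ (¬¬p1 ∨ p3))
≡ ((p3 ∨ ¬p1) ∧ ¬p3) ∨ ((¬p3 ∨ ¬p1) ∧ (p1 ∨ p3))
≡ (p3 ∨ ¬p1 ∨ ¬p3 ∨ ¬p1) ∧ (p3 ∨ ¬p1 ∨ p1 ∨ p3) ∧ (¬p3 ∨ ¬p3 ∨ ¬p1) ∧ (¬p3 ∨ p1 ∨ p3)
≡ ¬p3 ∨ ¬p1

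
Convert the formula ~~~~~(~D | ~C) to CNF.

D & C

~~~~~(~D | ~C)
= ~~~(~D | ~C)   — double negation
= ~(~D | ~C)   — double negation
= ~~D & ~~C   — De Morgan
= D & ~~C   — double negation
= D & C   — double negation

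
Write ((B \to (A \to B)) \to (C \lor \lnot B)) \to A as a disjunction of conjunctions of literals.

(B \land \lnot C) \lor A

((B \to (A \to B)) \to (C \lor \lnot B)) \to A
≡ \lnot ((B \to (A \to B)) \to (C \lor \lnot B)) \lor A   [eliminate \to]
≡ \lnot (\lnot (B \to (A \to B)) \lor C \lor \lnot B) \lor A   [eliminate \to]
≡ \lnot (\lnot (\lnot B \lor (A \to B)) \lor C \lor \lnot B) \lor A   [eliminate \to]
≡ \lnot (\lnot (\lnot B \lor \lnot A \lor B) \lor C \lor \lnot B) \lor A   [eliminate \to]
≡ (\lnot \lnot (\lnot B \lor \lnot A \lor B) \land \lnot C \land \lnot \lnot B) \lor A   [De Morgan]
≡ ((\lnot B \lor \lnot A \lor B) \land \lnot C \land \lnot \lnot B) \lor A   [double negation]
≡ ((\lnot B \lor \lnot A \lor B) \land \lnot C \land B) \lor A   [double negation]
≡ (\lnot B \land \lnot C \land B) \lor (\lnot A \land \lnot C \land B) \lor (B \land \lnot C \land B) \lor A   [distribute \land over \lor]
≡ (B \land \lnot C) \lor A   [simplify]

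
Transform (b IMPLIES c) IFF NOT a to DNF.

(b AND NOT c AND a) OR (NOT a AND NOT b) OR (NOT a AND c)

(b IMPLIES c) IFF NOT a
≡ ((b IMPLIES c) IMPLIES NOT a) AND (NOT a IMPLIES (b IMPLIES c))
≡ (NOT (b IMPLIES c) OR NOT a) AND (NOT a IMPLIES (b IMPLIES c))
≡ (NOT (NOT b OR c) OR NOT a) AND (NOT a IMPLIES (b IMPLIES c))
≡ (NOT (NOT b OR c) OR NOT a) AND (NOT NOT a OR (b IMPLIES c))
≡ (NOT (NOT b OR c) OR NOT a) AND (NOT NOT a OR NOT b OR c)
≡ ((NOT NOT b AND NOT c) OR NOT a) AND (NOT NOT a OR NOT b OR c)
≡ ((b AND NOT c) OR NOT a) AND (NOT NOT a OR NOT b OR c)
≡ ((b AND NOT c) OR NOT a) AND (a OR NOT b OR c)
≡ (b AND NOT c AND a) OR (b AND NOT c AND NOT b) OR (b AND NOT c AND c) OR (NOT a AND a) OR (NOT a AND NOT b) OR (NOT a AND c)
≡ (b AND NOT c AND a) OR (NOT a AND NOT b) OR (NOT a AND c)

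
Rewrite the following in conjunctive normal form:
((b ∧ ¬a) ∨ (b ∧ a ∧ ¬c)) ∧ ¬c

b ∧ ¬c

((b ∧ ¬a) ∨ (b ∧ a ∧ ¬c)) ∧ ¬c
⇔ (b ∨ b) ∧ (b ∨ a) ∧ (b ∨ ¬c) ∧ (¬a ∨ b) ∧ (¬a ∨ a) ∧ (¬a ∨ ¬c) ∧ ¬c   [distribute ∨ over ∧]
⇔ b ∧ ¬c   [simplify]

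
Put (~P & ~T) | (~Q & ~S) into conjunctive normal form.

(~P & ~T) | (~Q & ~S)
≡ (~P | ~Q) & (~P | ~S) & (~T | ~Q) & (~T | ~S)   [distribute | over &]

(~P | ~Q) & (~P | ~S) & (~T | ~Q) & (~T | ~S)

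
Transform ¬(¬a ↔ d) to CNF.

(¬a ∨ d) ∧ (¬d ∨ a)

¬(¬a ↔ d)
⇔ ¬((¬a → d) ∧ (d → ¬a))   [eliminate ↔]
⇔ ¬((¬¬a ∨ d) ∧ (d → ¬a))   [eliminate →]
⇔ ¬((¬¬a ∨ d) ∧ (¬d ∨ ¬a))   [eliminate →]
⇔ ¬(¬¬a ∨ d) ∨ ¬(¬d ∨ ¬a)   [De Morgan]
⇔ ¬¬¬a ∧ ¬d ∨ ¬(¬d ∨ ¬a)   [De Morgan]
⇔ ¬a ∧ ¬d ∨ ¬(¬d ∨ ¬a)   [double negation]
⇔ ¬a ∧ ¬d ∨ ¬¬d ∧ ¬¬a   [De Morgan]
⇔ ¬a ∧ ¬d ∨ d ∧ ¬¬a   [double negation]
⇔ ¬a ∧ ¬d ∨ d ∧ a   [double negation]
⇔ (¬a ∨ d) ∧ (¬a ∨ a) ∧ (¬d ∨ d) ∧ (¬d ∨ a)   [distribute ∨ over ∧]
⇔ (¬a ∨ d) ∧ (¬d ∨ a)   [simplify]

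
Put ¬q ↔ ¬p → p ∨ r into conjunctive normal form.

(q ∨ p ∨ r) ∧ (¬p ∨ ¬q) ∧ (¬r ∨ ¬q)

¬q ↔ ¬p → p ∨ r
⇔ (¬q → (¬p → p ∨ r)) ∧ ((¬p → p ∨ r) → ¬q)   (eliminate ↔)
⇔ (¬¬q ∨ (¬p → p ∨ r)) ∧ ((¬p → p ∨ r) → ¬q)   (eliminate →)
⇔ (¬¬q ∨ ¬¬p ∨ p ∨ r) ∧ ((¬p → p ∨ r) → ¬q)   (eliminate →)
⇔ (¬¬q ∨ ¬¬p ∨ p ∨ r) ∧ (¬(¬p → p ∨ r) ∨ ¬q)   (eliminate →)
⇔ (¬¬q ∨ ¬¬p ∨ p ∨ r) ∧ (¬(¬¬p ∨ p ∨ r) ∨ ¬q)   (eliminate →)
⇔ (q ∨ ¬¬p ∨ p ∨ r) ∧ (¬(¬¬p ∨ p ∨ r) ∨ ¬q)   (double negation)
⇔ (q ∨ p ∨ p ∨ r) ∧ (¬(¬¬p ∨ p ∨ r) ∨ ¬q)   (double negation)
⇔ (q ∨ p ∨ p ∨ r) ∧ (¬¬¬p ∧ ¬p ∧ ¬r ∨ ¬q)   (De Morgan)
⇔ (q ∨ p ∨ p ∨ r) ∧ (¬p ∧ ¬p ∧ ¬r ∨ ¬q)   (double negation)
⇔ (q ∨ p ∨ p ∨ r) ∧ (¬p ∨ ¬q) ∧ (¬p ∨ ¬q) ∧ (¬r ∨ ¬q)   (distribute ∨ over ∧)
⇔ (q ∨ p ∨ r) ∧ (¬p ∨ ¬q) ∧ (¬r ∨ ¬q)   (simplify)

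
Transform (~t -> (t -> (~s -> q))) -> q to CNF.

(~t | q) & (t | q) & (~s | q)

(~t -> (t -> (~s -> q))) -> q
≡ ~(~t -> (t -> (~s -> q))) | q   [eliminate ->]
≡ ~(~~t | (t -> (~s -> q))) | q   [eliminate ->]
≡ ~(~~t | ~t | (~s -> q)) | q   [eliminate ->]
≡ ~(~~t | ~t | ~~s | q) | q   [eliminate ->]
≡ (~~~t & ~~t & ~~~s & ~q) | q   [De Morgan]
≡ (~t & ~~t & ~~~s & ~q) | q   [double negation]
≡ (~t & t & ~~~s & ~q) | q   [double negation]
≡ (~t & t & ~s & ~q) | q   [double negation]
≡ (~t | q) & (t | q) & (~s | q) & (~q | q)   [distribute | over &]
≡ (~t | q) & (t | q) & (~s | q)   [simplify]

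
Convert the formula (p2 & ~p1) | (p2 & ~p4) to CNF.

(p2 & ~p1) | (p2 & ~p4)
≡ (p2 | p2) & (p2 | ~p4) & (~p1 | p2) & (~p1 | ~p4)   [distribute | over &]
≡ p2 & (~p1 | ~p4)   [simplify]

p2 & (~p1 | ~p4)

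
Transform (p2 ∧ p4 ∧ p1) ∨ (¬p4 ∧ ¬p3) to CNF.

(p2 ∨ ¬p4) ∧ (p2 ∨ ¬p3) ∧ (p4 ∨ ¬p3) ∧ (p1 ∨ ¬p4) ∧ (p1 ∨ ¬p3)

(p2 ∧ p4 ∧ p1) ∨ (¬p4 ∧ ¬p3)
≡ (p2 ∨ ¬p4) ∧ (p2 ∨ ¬p3) ∧ (p4 ∨ ¬p4) ∧ (p4 ∨ ¬p3) ∧ (p1 ∨ ¬p4) ∧ (p1 ∨ ¬p3)   (distribute ∨ over ∧)
≡ (p2 ∨ ¬p4) ∧ (p2 ∨ ¬p3) ∧ (p4 ∨ ¬p3) ∧ (p1 ∨ ¬p4) ∧ (p1 ∨ ¬p3)   (simplify)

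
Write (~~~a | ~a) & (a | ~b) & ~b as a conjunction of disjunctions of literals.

(~~~a | ~a) & (a | ~b) & ~b
≡ (~a | ~a) & (a | ~b) & ~b   [double negation]
≡ ~a & ~b   [simplify]

~a & ~b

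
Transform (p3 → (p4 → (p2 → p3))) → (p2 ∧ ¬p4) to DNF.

(p3 → (p4 → (p2 → p3))) → (p2 ∧ ¬p4)
≡ ¬(p3 → (p4 → (p2 → p3))) ∨ (p2 ∧ ¬p4)   [eliminate →]
≡ ¬(¬p3 ∨ (p4 → (p2 → p3))) ∨ (p2 ∧ ¬p4)   [eliminate →]
≡ ¬(¬p3 ∨ ¬p4 ∨ (p2 → p3)) ∨ (p2 ∧ ¬p4)   [eliminate →]
≡ ¬(¬p3 ∨ ¬p4 ∨ ¬p2 ∨ p3) ∨ (p2 ∧ ¬p4)   [eliminate →]
≡ (¬¬p3 ∧ ¬¬p4 ∧ ¬¬p2 ∧ ¬p3) ∨ (p2 ∧ ¬p4)   [De Morgan]
≡ (p3 ∧ ¬¬p4 ∧ ¬¬p2 ∧ ¬p3) ∨ (p2 ∧ ¬p4)   [double negation]
≡ (p3 ∧ p4 ∧ ¬¬p2 ∧ ¬p3) ∨ (p2 ∧ ¬p4)   [double negation]
≡ (p3 ∧ p4 ∧ p2 ∧ ¬p3) ∨ (p2 ∧ ¬p4)   [double negation]
≡ p2 ∧ ¬p4   [simplify]

p2 ∧ ¬p4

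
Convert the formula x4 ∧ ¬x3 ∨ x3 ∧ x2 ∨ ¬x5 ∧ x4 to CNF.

x4 ∧ ¬x3 ∨ x3 ∧ x2 ∨ ¬x5 ∧ x4
⇔ (x4 ∨ x3 ∨ ¬x5) ∧ (x4 ∨ x3 ∨ x4) ∧ (x4 ∨ x2 ∨ ¬x5) ∧ (x4 ∨ x2 ∨ x4) ∧ (¬x3 ∨ x3 ∨ ¬x5) ∧ (¬x3 ∨ x3 ∨ x4) ∧ (¬x3 ∨ x2 ∨ ¬x5) ∧ (¬x3 ∨ x2 ∨ x4)   [distribute ∨ over ∧]
⇔ (x4 ∨ x3) ∧ (x4 ∨ x2) ∧ (¬x3 ∨ x2 ∨ ¬x5)   [simplify]

(x4 ∨ x3) ∧ (x4 ∨ x2) ∧ (¬x3 ∨ x2 ∨ ¬x5)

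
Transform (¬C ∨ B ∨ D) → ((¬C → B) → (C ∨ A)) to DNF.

(¬C ∨ B ∨ D) → ((¬C → B) → (C ∨ A))
≡ ¬(¬C ∨ B ∨ D) ∨ ((¬C → B) → (C ∨ A))   [eliminate →]
≡ ¬(¬C ∨ B ∨ D) ∨ ¬(¬C → B) ∨ C ∨ A   [eliminate →]
≡ ¬(¬C ∨ B ∨ D) ∨ ¬(¬¬C ∨ B) ∨ C ∨ A   [eliminate →]
≡ (¬¬C ∧ ¬B ∧ ¬D) ∨ ¬(¬¬C ∨ B) ∨ C ∨ A   [De Morgan]
≡ (C ∧ ¬B ∧ ¬D) ∨ ¬(¬¬C ∨ B) ∨ C ∨ A   [double negation]
≡ (C ∧ ¬B ∧ ¬D) ∨ (¬¬¬C ∧ ¬B) ∨ C ∨ A   [De Morgan]
≡ (C ∧ ¬B ∧ ¬D) ∨ (¬C ∧ ¬B) ∨ C ∨ A   [double negation]
≡ (¬C ∧ ¬B) ∨ C ∨ A   [simplify]

(¬C ∧ ¬B) ∨ C ∨ A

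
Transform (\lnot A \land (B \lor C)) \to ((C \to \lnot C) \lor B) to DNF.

(\lnot A \land (B \lor C)) \to ((C \to \lnot C) \lor B)
⇔ \lnot (\lnot A \land (B \lor C)) \lor (C \to \lnot C) \lor B   [eliminate \to]
⇔ \lnot (\lnot A \land (B \lor C)) \lor \lnot C \lor \lnot C \lor B   [eliminate \to]
⇔ \lnot \lnot A \lor \lnot (B \lor C) \lor \lnot C \lor \lnot C \lor B   [De Morgan]
⇔ A \lor \lnot (B \lor C) \lor \lnot C \lor \lnot C \lor B   [double negation]
⇔ A \lor (\lnot B \land \lnot C) \lor \lnot C \lor \lnot C \lor B   [De Morgan]
⇔ A \lor \lnot C \lor B   [simplify]

A \lor \lnot C \lor B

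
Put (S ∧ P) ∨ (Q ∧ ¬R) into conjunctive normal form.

(S ∧ P) ∨ (Q ∧ ¬R)
= (S ∨ Q) ∧ (S ∨ ¬R) ∧ (P ∨ Q) ∧ (P ∨ ¬R)   [distribute ∨ over ∧]

(S ∨ Q) ∧ (S ∨ ¬R) ∧ (P ∨ Q) ∧ (P ∨ ¬R)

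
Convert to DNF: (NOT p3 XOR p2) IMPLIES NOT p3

(p3 AND NOT p2) OR NOT p3

(NOT p3 XOR p2) IMPLIES NOT p3
≡ NOT (NOT p3 XOR p2) OR NOT p3   [eliminate IMPLIES]
≡ NOT ((NOT p3 AND NOT p2) OR (NOT NOT p3 AND p2)) OR NOT p3   [expand XOR]
≡ (NOT (NOT p3 AND NOT p2) AND NOT (NOT NOT p3 AND p2)) OR NOT p3   [De Morgan]
≡ ((NOT NOT p3 OR NOT NOT p2) AND NOT (NOT NOT p3 AND p2)) OR NOT p3   [De Morgan]
≡ ((p3 OR NOT NOT p2) AND NOT (NOT NOT p3 AND p2)) OR NOT p3   [double negation]
≡ ((p3 OR p2) AND NOT (NOT NOT p3 AND p2)) OR NOT p3   [double negation]
≡ ((p3 OR p2) AND (NOT NOT NOT p3 OR NOT p2)) OR NOT p3   [De Morgan]
≡ ((p3 OR p2) AND (NOT p3 OR NOT p2)) OR NOT p3   [double negation]
≡ (p3 AND NOT p3) OR (p3 AND NOT p2) OR (p2 AND NOT p3) OR (p2 AND NOT p2) OR NOT p3   [distribute AND over OR]
≡ (p3 AND NOT p2) OR NOT p3   [simplify]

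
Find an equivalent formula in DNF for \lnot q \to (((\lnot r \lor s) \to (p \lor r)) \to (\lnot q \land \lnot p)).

q \lor (\lnot r \land \lnot p) \lor (\lnot q \land \lnot p)

\lnot q \to (((\lnot r \lor s) \to (p \lor r)) \to (\lnot q \land \lnot p))
= \lnot \lnot q \lor (((\lnot r \lor s) \to (p \lor r)) \to (\lnot q \land \lnot p))
= \lnot \lnot q \lor \lnot ((\lnot r \lor s) \to (p \lor r)) \lor (\lnot q \land \lnot p)
= \lnot \lnot q \lor \lnot (\lnot (\lnot r \lor s) \lor p \lor r) \lor (\lnot q \land \lnot p)
= q \lor \lnot (\lnot (\lnot r \lor s) \lor p \lor r) \lor (\lnot q \land \lnot p)
= q \lor (\lnot \lnot (\lnot r \lor s) \land \lnot p \land \lnot r) \lor (\lnot q \land \lnot p)
= q \lor ((\lnot r \lor s) \land \lnot p \land \lnot r) \lor (\lnot q \land \lnot p)
= q \lor (\lnot r \land \lnot p \land \lnot r) \lor (s \land \lnot p \land \lnot r) \lor (\lnot q \land \lnot p)
= q \lor (\lnot r \land \lnot p) \lor (\lnot q \land \lnot p)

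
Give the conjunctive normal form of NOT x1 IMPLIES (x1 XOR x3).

x1 OR x3

NOT x1 IMPLIES (x1 XOR x3)
= NOT NOT x1 OR (x1 XOR x3)   [eliminate IMPLIES]
= NOT NOT x1 OR ((x1 OR x3) AND NOT (x1 AND x3))   [expand XOR]
= x1 OR ((x1 OR x3) AND NOT (x1 AND x3))   [double negation]
= x1 OR ((x1 OR x3) AND (NOT x1 OR NOT x3))   [De Morgan]
= (x1 OR x1 OR x3) AND (x1 OR NOT x1 OR NOT x3)   [distribute OR over AND]
= x1 OR x3   [simplify]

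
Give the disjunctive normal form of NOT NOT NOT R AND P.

NOT R AND P

NOT NOT NOT R AND P
≡ NOT R AND P   (double negation)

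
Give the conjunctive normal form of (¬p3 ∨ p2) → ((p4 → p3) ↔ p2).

(p3 ∨ p4 ∨ p2) ∧ (p3 ∨ ¬p2 ∨ ¬p4)

(¬p3 ∨ p2) → ((p4 → p3) ↔ p2)
≡ ¬(¬p3 ∨ p2) ∨ ((p4 → p3) ↔ p2)   (eliminate →)
≡ ¬(¬p3 ∨ p2) ∨ (((p4 → p3) → p2) ∧ (p2 → (p4 → p3)))   (eliminate ↔)
≡ ¬(¬p3 ∨ p2) ∨ ((¬(p4 → p3) ∨ p2) ∧ (p2 → (p4 → p3)))   (eliminate →)
≡ ¬(¬p3 ∨ p2) ∨ ((¬(¬p4 ∨ p3) ∨ p2) ∧ (p2 → (p4 → p3)))   (eliminate →)
≡ ¬(¬p3 ∨ p2) ∨ ((¬(¬p4 ∨ p3) ∨ p2) ∧ (¬p2 ∨ (p4 → p3)))   (eliminate →)
≡ ¬(¬p3 ∨ p2) ∨ ((¬(¬p4 ∨ p3) ∨ p2) ∧ (¬p2 ∨ ¬p4 ∨ p3))   (eliminate →)
≡ (¬¬p3 ∧ ¬p2) ∨ ((¬(¬p4 ∨ p3) ∨ p2) ∧ (¬p2 ∨ ¬p4 ∨ p3))   (De Morgan)
≡ (p3 ∧ ¬p2) ∨ ((¬(¬p4 ∨ p3) ∨ p2) ∧ (¬p2 ∨ ¬p4 ∨ p3))   (double negation)
≡ (p3 ∧ ¬p2) ∨ (((¬¬p4 ∧ ¬p3) ∨ p2) ∧ (¬p2 ∨ ¬p4 ∨ p3))   (De Morgan)
≡ (p3 ∧ ¬p2) ∨ (((p4 ∧ ¬p3) ∨ p2) ∧ (¬p2 ∨ ¬p4 ∨ p3))   (double negation)
≡ (p3 ∨ p4 ∨ p2) ∧ (p3 ∨ ¬p3 ∨ p2) ∧ (p3 ∨ ¬p2 ∨ ¬p4 ∨ p3) ∧ (¬p2 ∨ p4 ∨ p2) ∧ (¬p2 ∨ ¬p3 ∨ p2) ∧ (¬p2 ∨ ¬p2 ∨ ¬p4 ∨ p3)   (distribute ∨ over ∧)
≡ (p3 ∨ p4 ∨ p2) ∧ (p3 ∨ ¬p2 ∨ ¬p4)   (simplify)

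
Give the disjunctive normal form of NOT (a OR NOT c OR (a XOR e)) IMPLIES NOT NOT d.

NOT (a OR NOT c OR (a XOR e)) IMPLIES NOT NOT d
⇔ NOT NOT (a OR NOT c OR (a XOR e)) OR NOT NOT d   (eliminate IMPLIES)
⇔ NOT NOT (a OR NOT c OR (a AND NOT e) OR (NOT a AND e)) OR NOT NOT d   (expand XOR)
⇔ a OR NOT c OR (a AND NOT e) OR (NOT a AND e) OR NOT NOT d   (double negation)
⇔ a OR NOT c OR (a AND NOT e) OR (NOT a AND e) OR d   (double negation)
⇔ a OR NOT c OR (NOT a AND e) OR d   (simplify)

a OR NOT c OR (NOT a AND e) OR d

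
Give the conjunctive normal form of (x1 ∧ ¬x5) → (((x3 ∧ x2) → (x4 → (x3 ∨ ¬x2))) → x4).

(x1 ∧ ¬x5) → (((x3 ∧ x2) → (x4 → (x3 ∨ ¬x2))) → x4)
= ¬(x1 ∧ ¬x5) ∨ (((x3 ∧ x2) → (x4 → (x3 ∨ ¬x2))) → x4)   [eliminate →]
= ¬(x1 ∧ ¬x5) ∨ ¬((x3 ∧ x2) → (x4 → (x3 ∨ ¬x2))) ∨ x4   [eliminate →]
= ¬(x1 ∧ ¬x5) ∨ ¬(¬(x3 ∧ x2) ∨ (x4 → (x3 ∨ ¬x2))) ∨ x4   [eliminate →]
= ¬(x1 ∧ ¬x5) ∨ ¬(¬(x3 ∧ x2) ∨ ¬x4 ∨ x3 ∨ ¬x2) ∨ x4   [eliminate →]
= ¬x1 ∨ ¬¬x5 ∨ ¬(¬(x3 ∧ x2) ∨ ¬x4 ∨ x3 ∨ ¬x2) ∨ x4   [De Morgan]
= ¬x1 ∨ x5 ∨ ¬(¬(x3 ∧ x2) ∨ ¬x4 ∨ x3 ∨ ¬x2) ∨ x4   [double negation]
= ¬x1 ∨ x5 ∨ (¬¬(x3 ∧ x2) ∧ ¬¬x4 ∧ ¬x3 ∧ ¬¬x2) ∨ x4   [De Morgan]
= ¬x1 ∨ x5 ∨ (x3 ∧ x2 ∧ ¬¬x4 ∧ ¬x3 ∧ ¬¬x2) ∨ x4   [double negation]
= ¬x1 ∨ x5 ∨ (x3 ∧ x2 ∧ x4 ∧ ¬x3 ∧ ¬¬x2) ∨ x4   [double negation]
= ¬x1 ∨ x5 ∨ (x3 ∧ x2 ∧ x4 ∧ ¬x3 ∧ x2) ∨ x4   [double negation]
= (¬x1 ∨ x5 ∨ x3 ∨ x4) ∧ (¬x1 ∨ x5 ∨ x2 ∨ x4) ∧ (¬x1 ∨ x5 ∨ x4 ∨ x4) ∧ (¬x1 ∨ x5 ∨ ¬x3 ∨ x4) ∧ (¬x1 ∨ x5 ∨ x2 ∨ x4)   [distribute ∨ over ∧]
= ¬x1 ∨ x5 ∨ x4   [simplify]

¬x1 ∨ x5 ∨ x4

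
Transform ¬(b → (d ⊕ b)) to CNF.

b ∧ (¬b ∨ d)

¬(b → (d ⊕ b))
≡ ¬(¬b ∨ (d ⊕ b))   [eliminate →]
≡ ¬(¬b ∨ ((d ∨ b) ∧ ¬(d ∧ b)))   [expand ⊕]
≡ ¬¬b ∧ ¬((d ∨ b) ∧ ¬(d ∧ b))   [De Morgan]
≡ b ∧ ¬((d ∨ b) ∧ ¬(d ∧ b))   [double negation]
≡ b ∧ (¬(d ∨ b) ∨ ¬¬(d ∧ b))   [De Morgan]
≡ b ∧ ((¬d ∧ ¬b) ∨ ¬¬(d ∧ b))   [De Morgan]
≡ b ∧ ((¬d ∧ ¬b) ∨ (d ∧ b))   [double negation]
≡ b ∧ (¬d ∨ d) ∧ (¬d ∨ b) ∧ (¬b ∨ d) ∧ (¬b ∨ b)   [distribute ∨ over ∧]
≡ b ∧ (¬b ∨ d)   [simplify]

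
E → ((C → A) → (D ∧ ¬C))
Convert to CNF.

E → ((C → A) → (D ∧ ¬C))
≡ ¬E ∨ ((C → A) → (D ∧ ¬C))   [eliminate →]
≡ ¬E ∨ ¬(C → A) ∨ (D ∧ ¬C)   [eliminate →]
≡ ¬E ∨ ¬(¬C ∨ A) ∨ (D ∧ ¬C)   [eliminate →]
≡ ¬E ∨ (¬¬C ∧ ¬A) ∨ (D ∧ ¬C)   [De Morgan]
≡ ¬E ∨ (C ∧ ¬A) ∨ (D ∧ ¬C)   [double negation]
≡ (¬E ∨ C ∨ D) ∧ (¬E ∨ C ∨ ¬C) ∧ (¬E ∨ ¬A ∨ D) ∧ (¬E ∨ ¬A ∨ ¬C)   [distribute ∨ over ∧]
≡ (¬E ∨ C ∨ D) ∧ (¬E ∨ ¬A ∨ D) ∧ (¬E ∨ ¬A ∨ ¬C)   [simplify]

(¬E ∨ C ∨ D) ∧ (¬E ∨ ¬A ∨ D) ∧ (¬E ∨ ¬A ∨ ¬C)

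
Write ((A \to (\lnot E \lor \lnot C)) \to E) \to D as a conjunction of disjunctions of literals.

((A \to (\lnot E \lor \lnot C)) \to E) \to D
⇔ \lnot ((A \to (\lnot E \lor \lnot C)) \to E) \lor D   — eliminate \to
⇔ \lnot (\lnot (A \to (\lnot E \lor \lnot C)) \lor E) \lor D   — eliminate \to
⇔ \lnot (\lnot (\lnot A \lor \lnot E \lor \lnot C) \lor E) \lor D   — eliminate \to
⇔ (\lnot \lnot (\lnot A \lor \lnot E \lor \lnot C) \land \lnot E) \lor D   — De Morgan
⇔ ((\lnot A \lor \lnot E \lor \lnot C) \land \lnot E) \lor D   — double negation
⇔ (\lnot A \lor \lnot E \lor \lnot C \lor D) \land (\lnot E \lor D)   — distribute \lor over \land
⇔ \lnot E \lor D   — simplify

\lnot E \lor D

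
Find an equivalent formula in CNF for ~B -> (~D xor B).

B | ~D

~B -> (~D xor B)
= ~~B | (~D xor B)   [eliminate ->]
= ~~B | ((~D | B) & ~(~D & B))   [expand xor]
= B | ((~D | B) & ~(~D & B))   [double negation]
= B | ((~D | B) & (~~D | ~B))   [De Morgan]
= B | ((~D | B) & (D | ~B))   [double negation]
= (B | ~D | B) & (B | D | ~B)   [distribute | over &]
= B | ~D   [simplify]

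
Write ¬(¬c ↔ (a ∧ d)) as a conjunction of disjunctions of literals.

¬(¬c ↔ (a ∧ d))
= ¬((¬c → (a ∧ d)) ∧ ((a ∧ d) → ¬c))   [eliminate ↔]
= ¬((¬¬c ∨ (a ∧ d)) ∧ ((a ∧ d) → ¬c))   [eliminate →]
= ¬((¬¬c ∨ (a ∧ d)) ∧ (¬(a ∧ d) ∨ ¬c))   [eliminate →]
= ¬(¬¬c ∨ (a ∧ d)) ∨ ¬(¬(a ∧ d) ∨ ¬c)   [De Morgan]
= (¬¬¬c ∧ ¬(a ∧ d)) ∨ ¬(¬(a ∧ d) ∨ ¬c)   [De Morgan]
= (¬c ∧ ¬(a ∧ d)) ∨ ¬(¬(a ∧ d) ∨ ¬c)   [double negation]
= (¬c ∧ (¬a ∨ ¬d)) ∨ ¬(¬(a ∧ d) ∨ ¬c)   [De Morgan]
= (¬c ∧ (¬a ∨ ¬d)) ∨ (¬¬(a ∧ d) ∧ ¬¬c)   [De Morgan]
= (¬c ∧ (¬a ∨ ¬d)) ∨ (a ∧ d ∧ ¬¬c)   [double negation]
= (¬c ∧ (¬a ∨ ¬d)) ∨ (a ∧ d ∧ c)   [double negation]
= (¬c ∨ a) ∧ (¬c ∨ d) ∧ (¬c ∨ c) ∧ (¬a ∨ ¬d ∨ a) ∧ (¬a ∨ ¬d ∨ d) ∧ (¬a ∨ ¬d ∨ c)   [distribute ∨ over ∧]
= (¬c ∨ a) ∧ (¬c ∨ d) ∧ (¬a ∨ ¬d ∨ c)   [simplify]

(¬c ∨ a) ∧ (¬c ∨ d) ∧ (¬a ∨ ¬d ∨ c)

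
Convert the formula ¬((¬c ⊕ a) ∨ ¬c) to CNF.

¬((¬c ⊕ a) ∨ ¬c)
≡ ¬(((¬c ∨ a) ∧ ¬(¬c ∧ a)) ∨ ¬c)
≡ ¬((¬c ∨ a) ∧ ¬(¬c ∧ a)) ∧ ¬¬c
≡ (¬(¬c ∨ a) ∨ ¬¬(¬c ∧ a)) ∧ ¬¬c
≡ ((¬¬c ∧ ¬a) ∨ ¬¬(¬c ∧ a)) ∧ ¬¬c
≡ ((c ∧ ¬a) ∨ ¬¬(¬c ∧ a)) ∧ ¬¬c
≡ ((c ∧ ¬a) ∨ (¬c ∧ a)) ∧ ¬¬c
≡ ((c ∧ ¬a) ∨ (¬c ∧ a)) ∧ c
≡ (c ∨ ¬c) ∧ (c ∨ a) ∧ (¬a ∨ ¬c) ∧ (¬a ∨ a) ∧ c
≡ (¬a ∨ ¬c) ∧ c

(¬a ∨ ¬c) ∧ c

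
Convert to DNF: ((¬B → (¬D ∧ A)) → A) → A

(B ∧ ¬A) ∨ A

((¬B → (¬D ∧ A)) → A) → A
≡ ¬((¬B → (¬D ∧ A)) → A) ∨ A   [eliminate →]
≡ ¬(¬(¬B → (¬D ∧ A)) ∨ A) ∨ A   [eliminate →]
≡ ¬(¬(¬¬B ∨ (¬D ∧ A)) ∨ A) ∨ A   [eliminate →]
≡ (¬¬(¬¬B ∨ (¬D ∧ A)) ∧ ¬A) ∨ A   [De Morgan]
≡ ((¬¬B ∨ (¬D ∧ A)) ∧ ¬A) ∨ A   [double negation]
≡ ((B ∨ (¬D ∧ A)) ∧ ¬A) ∨ A   [double negation]
≡ (B ∧ ¬A) ∨ (¬D ∧ A ∧ ¬A) ∨ A   [distribute ∧ over ∨]
≡ (B ∧ ¬A) ∨ A   [simplify]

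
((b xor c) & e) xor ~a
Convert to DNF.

((b xor c) & e) xor ~a
= ((b xor c) & e & ~~a) | (~((b xor c) & e) & ~a)   [expand xor]
= (((b & ~c) | (~b & c)) & e & ~~a) | (~((b xor c) & e) & ~a)   [expand xor]
= (((b & ~c) | (~b & c)) & e & ~~a) | (~(((b & ~c) | (~b & c)) & e) & ~a)   [expand xor]
= (((b & ~c) | (~b & c)) & e & a) | (~(((b & ~c) | (~b & c)) & e) & ~a)   [double negation]
= (((b & ~c) | (~b & c)) & e & a) | ((~((b & ~c) | (~b & c)) | ~e) & ~a)   [De Morgan]
= (((b & ~c) | (~b & c)) & e & a) | (((~(b & ~c) & ~(~b & c)) | ~e) & ~a)   [De Morgan]
= (((b & ~c) | (~b & c)) & e & a) | ((((~b | ~~c) & ~(~b & c)) | ~e) & ~a)   [De Morgan]
= (((b & ~c) | (~b & c)) & e & a) | ((((~b | c) & ~(~b & c)) | ~e) & ~a)   [double negation]
= (((b & ~c) | (~b & c)) & e & a) | ((((~b | c) & (~~b | ~c)) | ~e) & ~a)   [De Morgan]
= (((b & ~c) | (~b & c)) & e & a) | ((((~b | c) & (b | ~c)) | ~e) & ~a)   [double negation]
= (b & ~c & e & a) | (~b & c & e & a) | (~b & b & ~a) | (~b & ~c & ~a) | (c & b & ~a) | (c & ~c & ~a) | (~e & ~a)   [distribute & over |]
= (b & ~c & e & a) | (~b & c & e & a) | (~b & ~c & ~a) | (c & b & ~a) | (~e & ~a)   [simplify]

(b & ~c & e & a) | (~b & c & e & a) | (~b & ~c & ~a) | (c & b & ~a) | (~e & ~a)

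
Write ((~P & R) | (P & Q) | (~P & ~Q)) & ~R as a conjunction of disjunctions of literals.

(~P | Q) & (R | P | ~Q) & ~R

((~P & R) | (P & Q) | (~P & ~Q)) & ~R
= (~P | P | ~P) & (~P | P | ~Q) & (~P | Q | ~P) & (~P | Q | ~Q) & (R | P | ~P) & (R | P | ~Q) & (R | Q | ~P) & (R | Q | ~Q) & ~R   (distribute | over &)
= (~P | Q) & (R | P | ~Q) & ~R   (simplify)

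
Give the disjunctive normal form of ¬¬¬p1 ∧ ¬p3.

¬¬¬p1 ∧ ¬p3
= ¬p1 ∧ ¬p3

¬p1 ∧ ¬p3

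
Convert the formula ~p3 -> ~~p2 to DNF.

~p3 -> ~~p2
= ~~p3 | ~~p2
= p3 | ~~p2
= p3 | p2

p3 | p2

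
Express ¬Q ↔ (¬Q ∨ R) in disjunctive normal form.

(Q ∧ ¬R) ∨ ¬Q

¬Q ↔ (¬Q ∨ R)
⇔ (¬Q → (¬Q ∨ R)) ∧ ((¬Q ∨ R) → ¬Q)   [eliminate ↔]
⇔ (¬¬Q ∨ ¬Q ∨ R) ∧ ((¬Q ∨ R) → ¬Q)   [eliminate →]
⇔ (¬¬Q ∨ ¬Q ∨ R) ∧ (¬(¬Q ∨ R) ∨ ¬Q)   [eliminate →]
⇔ (Q ∨ ¬Q ∨ R) ∧ (¬(¬Q ∨ R) ∨ ¬Q)   [double negation]
⇔ (Q ∨ ¬Q ∨ R) ∧ ((¬¬Q ∧ ¬R) ∨ ¬Q)   [De Morgan]
⇔ (Q ∨ ¬Q ∨ R) ∧ ((Q ∧ ¬R) ∨ ¬Q)   [double negation]
⇔ (Q ∧ Q ∧ ¬R) ∨ (Q ∧ ¬Q) ∨ (¬Q ∧ Q ∧ ¬R) ∨ (¬Q ∧ ¬Q) ∨ (R ∧ Q ∧ ¬R) ∨ (R ∧ ¬Q)   [distribute ∧ over ∨]
⇔ (Q ∧ ¬R) ∨ ¬Q   [simplify]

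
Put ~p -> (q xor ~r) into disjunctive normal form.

~p -> (q xor ~r)
= ~~p | (q xor ~r)   (eliminate ->)
= ~~p | (q & ~~r) | (~q & ~r)   (expand xor)
= p | (q & ~~r) | (~q & ~r)   (double negation)
= p | (q & r) | (~q & ~r)   (double negation)

p | (q & r) | (~q & ~r)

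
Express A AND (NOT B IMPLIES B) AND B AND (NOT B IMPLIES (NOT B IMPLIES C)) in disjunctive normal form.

A AND B

A AND (NOT B IMPLIES B) AND B AND (NOT B IMPLIES (NOT B IMPLIES C))
= A AND (NOT NOT B OR B) AND B AND (NOT B IMPLIES (NOT B IMPLIES C))   [eliminate IMPLIES]
= A AND (NOT NOT B OR B) AND B AND (NOT NOT B OR (NOT B IMPLIES C))   [eliminate IMPLIES]
= A AND (NOT NOT B OR B) AND B AND (NOT NOT B OR NOT NOT B OR C)   [eliminate IMPLIES]
= A AND (B OR B) AND B AND (NOT NOT B OR NOT NOT B OR C)   [double negation]
= A AND (B OR B) AND B AND (B OR NOT NOT B OR C)   [double negation]
= A AND (B OR B) AND B AND (B OR B OR C)   [double negation]
= (A AND B AND B AND B) OR (A AND B AND B AND B) OR (A AND B AND B AND C) OR (A AND B AND B AND B) OR (A AND B AND B AND B) OR (A AND B AND B AND C)   [distribute AND over OR]
= A AND B   [simplify]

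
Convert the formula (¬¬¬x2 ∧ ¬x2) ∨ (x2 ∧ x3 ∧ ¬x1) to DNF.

(¬¬¬x2 ∧ ¬x2) ∨ (x2 ∧ x3 ∧ ¬x1)
≡ (¬x2 ∧ ¬x2) ∨ (x2 ∧ x3 ∧ ¬x1)   [double negation]
≡ ¬x2 ∨ (x2 ∧ x3 ∧ ¬x1)   [simplify]

¬x2 ∨ (x2 ∧ x3 ∧ ¬x1)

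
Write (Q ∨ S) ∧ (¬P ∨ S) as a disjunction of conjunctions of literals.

(Q ∧ ¬P) ∨ S

(Q ∨ S) ∧ (¬P ∨ S)
≡ (Q ∧ ¬P) ∨ (Q ∧ S) ∨ (S ∧ ¬P) ∨ (S ∧ S)   — distribute ∧ over ∨
≡ (Q ∧ ¬P) ∨ S   — simplify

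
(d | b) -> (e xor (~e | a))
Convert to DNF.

(~d & ~b) | (e & ~a) | ~e

(d | b) -> (e xor (~e | a))
⇔ ~(d | b) | (e xor (~e | a))
⇔ ~(d | b) | (e & ~(~e | a)) | (~e & (~e | a))
⇔ (~d & ~b) | (e & ~(~e | a)) | (~e & (~e | a))
⇔ (~d & ~b) | (e & ~~e & ~a) | (~e & (~e | a))
⇔ (~d & ~b) | (e & e & ~a) | (~e & (~e | a))
⇔ (~d & ~b) | (e & e & ~a) | (~e & ~e) | (~e & a)
⇔ (~d & ~b) | (e & ~a) | ~e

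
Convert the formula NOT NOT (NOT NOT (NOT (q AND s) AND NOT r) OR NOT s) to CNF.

(NOT q OR NOT s) AND (NOT r OR NOT s)

NOT NOT (NOT NOT (NOT (q AND s) AND NOT r) OR NOT s)
⇔ NOT NOT (NOT (q AND s) AND NOT r) OR NOT s   (double negation)
⇔ (NOT (q AND s) AND NOT r) OR NOT s   (double negation)
⇔ ((NOT q OR NOT s) AND NOT r) OR NOT s   (De Morgan)
⇔ (NOT q OR NOT s OR NOT s) AND (NOT r OR NOT s)   (distribute OR over AND)
⇔ (NOT q OR NOT s) AND (NOT r OR NOT s)   (simplify)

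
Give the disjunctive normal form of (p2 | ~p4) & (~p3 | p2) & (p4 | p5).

(p2 | ~p4) & (~p3 | p2) & (p4 | p5)
⇔ (p2 & ~p3 & p4) | (p2 & ~p3 & p5) | (p2 & p2 & p4) | (p2 & p2 & p5) | (~p4 & ~p3 & p4) | (~p4 & ~p3 & p5) | (~p4 & p2 & p4) | (~p4 & p2 & p5)   [distribute & over |]
⇔ (p2 & p4) | (p2 & p5) | (~p4 & ~p3 & p5)   [simplify]

(p2 & p4) | (p2 & p5) | (~p4 & ~p3 & p5)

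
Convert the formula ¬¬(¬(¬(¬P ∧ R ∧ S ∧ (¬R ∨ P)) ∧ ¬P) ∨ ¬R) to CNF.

¬¬(¬(¬(¬P ∧ R ∧ S ∧ (¬R ∨ P)) ∧ ¬P) ∨ ¬R)
≡ ¬(¬(¬P ∧ R ∧ S ∧ (¬R ∨ P)) ∧ ¬P) ∨ ¬R   (double negation)
≡ ¬¬(¬P ∧ R ∧ S ∧ (¬R ∨ P)) ∨ ¬¬P ∨ ¬R   (De Morgan)
≡ ¬P ∧ R ∧ S ∧ (¬R ∨ P) ∨ ¬¬P ∨ ¬R   (double negation)
≡ ¬P ∧ R ∧ S ∧ (¬R ∨ P) ∨ P ∨ ¬R   (double negation)
≡ (¬P ∨ P ∨ ¬R) ∧ (R ∨ P ∨ ¬R) ∧ (S ∨ P ∨ ¬R) ∧ (¬R ∨ P ∨ P ∨ ¬R)   (distribute ∨ over ∧)
≡ ¬R ∨ P   (simplify)

¬R ∨ P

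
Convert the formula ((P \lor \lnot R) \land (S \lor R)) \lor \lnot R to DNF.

(P \land S) \lor (P \land R) \lor \lnot R

((P \lor \lnot R) \land (S \lor R)) \lor \lnot R
≡ (P \land S) \lor (P \land R) \lor (\lnot R \land S) \lor (\lnot R \land R) \lor \lnot R   [distribute \land over \lor]
≡ (P \land S) \lor (P \land R) \lor \lnot R   [simplify]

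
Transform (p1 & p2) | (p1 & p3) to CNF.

(p1 & p2) | (p1 & p3)
≡ (p1 | p1) & (p1 | p3) & (p2 | p1) & (p2 | p3)   [distribute | over &]
≡ p1 & (p2 | p3)   [simplify]

p1 & (p2 | p3)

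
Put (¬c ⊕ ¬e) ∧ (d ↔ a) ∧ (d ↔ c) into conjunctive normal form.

(¬c ∨ ¬e) ∧ (c ∨ e) ∧ (¬d ∨ a) ∧ (¬a ∨ d) ∧ (¬d ∨ c) ∧ (¬c ∨ d)

(¬c ⊕ ¬e) ∧ (d ↔ a) ∧ (d ↔ c)
= (¬c ∨ ¬e) ∧ ¬(¬c ∧ ¬e) ∧ (d ↔ a) ∧ (d ↔ c)   [expand ⊕]
= (¬c ∨ ¬e) ∧ ¬(¬c ∧ ¬e) ∧ (d → a) ∧ (a → d) ∧ (d ↔ c)   [eliminate ↔]
= (¬c ∨ ¬e) ∧ ¬(¬c ∧ ¬e) ∧ (¬d ∨ a) ∧ (a → d) ∧ (d ↔ c)   [eliminate →]
= (¬c ∨ ¬e) ∧ ¬(¬c ∧ ¬e) ∧ (¬d ∨ a) ∧ (¬a ∨ d) ∧ (d ↔ c)   [eliminate →]
= (¬c ∨ ¬e) ∧ ¬(¬c ∧ ¬e) ∧ (¬d ∨ a) ∧ (¬a ∨ d) ∧ (d → c) ∧ (c → d)   [eliminate ↔]
= (¬c ∨ ¬e) ∧ ¬(¬c ∧ ¬e) ∧ (¬d ∨ a) ∧ (¬a ∨ d) ∧ (¬d ∨ c) ∧ (c → d)   [eliminate →]
= (¬c ∨ ¬e) ∧ ¬(¬c ∧ ¬e) ∧ (¬d ∨ a) ∧ (¬a ∨ d) ∧ (¬d ∨ c) ∧ (¬c ∨ d)   [eliminate →]
= (¬c ∨ ¬e) ∧ (¬¬c ∨ ¬¬e) ∧ (¬d ∨ a) ∧ (¬a ∨ d) ∧ (¬d ∨ c) ∧ (¬c ∨ d)   [De Morgan]
= (¬c ∨ ¬e) ∧ (c ∨ ¬¬e) ∧ (¬d ∨ a) ∧ (¬a ∨ d) ∧ (¬d ∨ c) ∧ (¬c ∨ d)   [double negation]
= (¬c ∨ ¬e) ∧ (c ∨ e) ∧ (¬d ∨ a) ∧ (¬a ∨ d) ∧ (¬d ∨ c) ∧ (¬c ∨ d)   [double negation]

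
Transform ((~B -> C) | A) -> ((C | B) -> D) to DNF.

(~C & ~B) | D

((~B -> C) | A) -> ((C | B) -> D)
≡ ~((~B -> C) | A) | ((C | B) -> D)   — eliminate ->
≡ ~(~~B | C | A) | ((C | B) -> D)   — eliminate ->
≡ ~(~~B | C | A) | ~(C | B) | D   — eliminate ->
≡ (~~~B & ~C & ~A) | ~(C | B) | D   — De Morgan
≡ (~B & ~C & ~A) | ~(C | B) | D   — double negation
≡ (~B & ~C & ~A) | (~C & ~B) | D   — De Morgan
≡ (~C & ~B) | D   — simplify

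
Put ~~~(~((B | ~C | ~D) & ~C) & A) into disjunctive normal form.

~C | ~A

~~~(~((B | ~C | ~D) & ~C) & A)
≡ ~(~((B | ~C | ~D) & ~C) & A)
≡ ~~((B | ~C | ~D) & ~C) | ~A
≡ ((B | ~C | ~D) & ~C) | ~A
≡ (B & ~C) | (~C & ~C) | (~D & ~C) | ~A
≡ ~C | ~A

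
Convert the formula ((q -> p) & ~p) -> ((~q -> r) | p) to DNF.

p | q | r

((q -> p) & ~p) -> ((~q -> r) | p)
≡ ~((q -> p) & ~p) | (~q -> r) | p   (eliminate ->)
≡ ~((~q | p) & ~p) | (~q -> r) | p   (eliminate ->)
≡ ~((~q | p) & ~p) | ~~q | r | p   (eliminate ->)
≡ ~(~q | p) | ~~p | ~~q | r | p   (De Morgan)
≡ (~~q & ~p) | ~~p | ~~q | r | p   (De Morgan)
≡ (q & ~p) | ~~p | ~~q | r | p   (double negation)
≡ (q & ~p) | p | ~~q | r | p   (double negation)
≡ (q & ~p) | p | q | r | p   (double negation)
≡ p | q | r   (simplify)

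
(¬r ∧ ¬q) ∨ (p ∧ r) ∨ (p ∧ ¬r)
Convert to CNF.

(¬r ∨ p) ∧ (¬q ∨ p)

(¬r ∧ ¬q) ∨ (p ∧ r) ∨ (p ∧ ¬r)
≡ (¬r ∨ p ∨ p) ∧ (¬r ∨ p ∨ ¬r) ∧ (¬r ∨ r ∨ p) ∧ (¬r ∨ r ∨ ¬r) ∧ (¬q ∨ p ∨ p) ∧ (¬q ∨ p ∨ ¬r) ∧ (¬q ∨ r ∨ p) ∧ (¬q ∨ r ∨ ¬r)   [distribute ∨ over ∧]
≡ (¬r ∨ p) ∧ (¬q ∨ p)   [simplify]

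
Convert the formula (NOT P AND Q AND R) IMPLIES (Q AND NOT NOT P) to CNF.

P OR NOT Q OR NOT R

(NOT P AND Q AND R) IMPLIES (Q AND NOT NOT P)
⇔ NOT (NOT P AND Q AND R) OR (Q AND NOT NOT P)   [eliminate IMPLIES]
⇔ NOT NOT P OR NOT Q OR NOT R OR (Q AND NOT NOT P)   [De Morgan]
⇔ P OR NOT Q OR NOT R OR (Q AND NOT NOT P)   [double negation]
⇔ P OR NOT Q OR NOT R OR (Q AND P)   [double negation]
⇔ (P OR NOT Q OR NOT R OR Q) AND (P OR NOT Q OR NOT R OR P)   [distribute OR over AND]
⇔ P OR NOT Q OR NOT R   [simplify]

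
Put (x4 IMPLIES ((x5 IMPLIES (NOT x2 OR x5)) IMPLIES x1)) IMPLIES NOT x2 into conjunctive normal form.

(x4 IMPLIES ((x5 IMPLIES (NOT x2 OR x5)) IMPLIES x1)) IMPLIES NOT x2
= NOT (x4 IMPLIES ((x5 IMPLIES (NOT x2 OR x5)) IMPLIES x1)) OR NOT x2   — eliminate IMPLIES
= NOT (NOT x4 OR ((x5 IMPLIES (NOT x2 OR x5)) IMPLIES x1)) OR NOT x2   — eliminate IMPLIES
= NOT (NOT x4 OR NOT (x5 IMPLIES (NOT x2 OR x5)) OR x1) OR NOT x2   — eliminate IMPLIES
= NOT (NOT x4 OR NOT (NOT x5 OR NOT x2 OR x5) OR x1) OR NOT x2   — eliminate IMPLIES
= (NOT NOT x4 AND NOT NOT (NOT x5 OR NOT x2 OR x5) AND NOT x1) OR NOT x2   — De Morgan
= (x4 AND NOT NOT (NOT x5 OR NOT x2 OR x5) AND NOT x1) OR NOT x2   — double negation
= (x4 AND (NOT x5 OR NOT x2 OR x5) AND NOT x1) OR NOT x2   — double negation
= (x4 OR NOT x2) AND (NOT x5 OR NOT x2 OR x5 OR NOT x2) AND (NOT x1 OR NOT x2)   — distribute OR over AND
= (x4 OR NOT x2) AND (NOT x1 OR NOT x2)   — simplify

(x4 OR NOT x2) AND (NOT x1 OR NOT x2)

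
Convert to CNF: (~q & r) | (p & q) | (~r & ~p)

(~q & r) | (p & q) | (~r & ~p)
⇔ (~q | p | ~r) & (~q | p | ~p) & (~q | q | ~r) & (~q | q | ~p) & (r | p | ~r) & (r | p | ~p) & (r | q | ~r) & (r | q | ~p)
⇔ (~q | p | ~r) & (r | q | ~p)

(~q | p | ~r) & (r | q | ~p)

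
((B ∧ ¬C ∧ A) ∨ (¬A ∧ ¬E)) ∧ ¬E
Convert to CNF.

((B ∧ ¬C ∧ A) ∨ (¬A ∧ ¬E)) ∧ ¬E
= (B ∨ ¬A) ∧ (B ∨ ¬E) ∧ (¬C ∨ ¬A) ∧ (¬C ∨ ¬E) ∧ (A ∨ ¬A) ∧ (A ∨ ¬E) ∧ ¬E   [distribute ∨ over ∧]
= (B ∨ ¬A) ∧ (¬C ∨ ¬A) ∧ ¬E   [simplify]

(B ∨ ¬A) ∧ (¬C ∨ ¬A) ∧ ¬E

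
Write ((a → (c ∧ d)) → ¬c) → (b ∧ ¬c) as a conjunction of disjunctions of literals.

(¬a ∨ d ∨ b) ∧ (¬a ∨ d ∨ ¬c) ∧ (c ∨ b)

((a → (c ∧ d)) → ¬c) → (b ∧ ¬c)
⇔ ¬((a → (c ∧ d)) → ¬c) ∨ (b ∧ ¬c)   [eliminate →]
⇔ ¬(¬(a → (c ∧ d)) ∨ ¬c) ∨ (b ∧ ¬c)   [eliminate →]
⇔ ¬(¬(¬a ∨ (c ∧ d)) ∨ ¬c) ∨ (b ∧ ¬c)   [eliminate →]
⇔ (¬¬(¬a ∨ (c ∧ d)) ∧ ¬¬c) ∨ (b ∧ ¬c)   [De Morgan]
⇔ ((¬a ∨ (c ∧ d)) ∧ ¬¬c) ∨ (b ∧ ¬c)   [double negation]
⇔ ((¬a ∨ (c ∧ d)) ∧ c) ∨ (b ∧ ¬c)   [double negation]
⇔ (¬a ∨ c ∨ b) ∧ (¬a ∨ c ∨ ¬c) ∧ (¬a ∨ d ∨ b) ∧ (¬a ∨ d ∨ ¬c) ∧ (c ∨ b) ∧ (c ∨ ¬c)   [distribute ∨ over ∧]
⇔ (¬a ∨ d ∨ b) ∧ (¬a ∨ d ∨ ¬c) ∧ (c ∨ b)   [simplify]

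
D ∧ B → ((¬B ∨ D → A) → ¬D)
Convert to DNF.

¬D ∨ ¬B ∨ D ∧ ¬A

D ∧ B → ((¬B ∨ D → A) → ¬D)
≡ ¬(D ∧ B) ∨ ((¬B ∨ D → A) → ¬D)   (eliminate →)
≡ ¬(D ∧ B) ∨ ¬(¬B ∨ D → A) ∨ ¬D   (eliminate →)
≡ ¬(D ∧ B) ∨ ¬(¬(¬B ∨ D) ∨ A) ∨ ¬D   (eliminate →)
≡ ¬D ∨ ¬B ∨ ¬(¬(¬B ∨ D) ∨ A) ∨ ¬D   (De Morgan)
≡ ¬D ∨ ¬B ∨ ¬¬(¬B ∨ D) ∧ ¬A ∨ ¬D   (De Morgan)
≡ ¬D ∨ ¬B ∨ (¬B ∨ D) ∧ ¬A ∨ ¬D   (double negation)
≡ ¬D ∨ ¬B ∨ ¬B ∧ ¬A ∨ D ∧ ¬A ∨ ¬D   (distribute ∧ over ∨)
≡ ¬D ∨ ¬B ∨ D ∧ ¬A   (simplify)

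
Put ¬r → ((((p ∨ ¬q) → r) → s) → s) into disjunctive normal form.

r ∨ (¬p ∧ q ∧ ¬s) ∨ s

¬r → ((((p ∨ ¬q) → r) → s) → s)
≡ ¬¬r ∨ ((((p ∨ ¬q) → r) → s) → s)
≡ ¬¬r ∨ ¬(((p ∨ ¬q) → r) → s) ∨ s
≡ ¬¬r ∨ ¬(¬((p ∨ ¬q) → r) ∨ s) ∨ s
≡ ¬¬r ∨ ¬(¬(¬(p ∨ ¬q) ∨ r) ∨ s) ∨ s
≡ r ∨ ¬(¬(¬(p ∨ ¬q) ∨ r) ∨ s) ∨ s
≡ r ∨ (¬¬(¬(p ∨ ¬q) ∨ r) ∧ ¬s) ∨ s
≡ r ∨ ((¬(p ∨ ¬q) ∨ r) ∧ ¬s) ∨ s
≡ r ∨ (((¬p ∧ ¬¬q) ∨ r) ∧ ¬s) ∨ s
≡ r ∨ (((¬p ∧ q) ∨ r) ∧ ¬s) ∨ s
≡ r ∨ (¬p ∧ q ∧ ¬s) ∨ (r ∧ ¬s) ∨ s
≡ r ∨ (¬p ∧ q ∧ ¬s) ∨ s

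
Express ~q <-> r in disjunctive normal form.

~q <-> r
⇔ (~q -> r) & (r -> ~q)   [eliminate <->]
⇔ (~~q | r) & (r -> ~q)   [eliminate ->]
⇔ (~~q | r) & (~r | ~q)   [eliminate ->]
⇔ (q | r) & (~r | ~q)   [double negation]
⇔ (q & ~r) | (q & ~q) | (r & ~r) | (r & ~q)   [distribute & over |]
⇔ (q & ~r) | (r & ~q)   [simplify]

(q & ~r) | (r & ~q)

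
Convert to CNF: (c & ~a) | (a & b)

(c & ~a) | (a & b)
⇔ (c | a) & (c | b) & (~a | a) & (~a | b)   [distribute | over &]
⇔ (c | a) & (c | b) & (~a | b)   [simplify]

(c | a) & (c | b) & (~a | b)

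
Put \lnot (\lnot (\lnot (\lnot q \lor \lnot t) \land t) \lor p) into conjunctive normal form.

q \land t \land \lnot p

\lnot (\lnot (\lnot (\lnot q \lor \lnot t) \land t) \lor p)
⇔ \lnot \lnot (\lnot (\lnot q \lor \lnot t) \land t) \land \lnot p   — De Morgan
⇔ \lnot (\lnot q \lor \lnot t) \land t \land \lnot p   — double negation
⇔ \lnot \lnot q \land \lnot \lnot t \land t \land \lnot p   — De Morgan
⇔ q \land \lnot \lnot t \land t \land \lnot p   — double negation
⇔ q \land t \land t \land \lnot p   — double negation
⇔ q \land t \land \lnot p   — simplify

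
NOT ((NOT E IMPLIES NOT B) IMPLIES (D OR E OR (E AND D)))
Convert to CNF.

NOT ((NOT E IMPLIES NOT B) IMPLIES (D OR E OR (E AND D)))
≡ NOT (NOT (NOT E IMPLIES NOT B) OR D OR E OR (E AND D))   [eliminate IMPLIES]
≡ NOT (NOT (NOT NOT E OR NOT B) OR D OR E OR (E AND D))   [eliminate IMPLIES]
≡ NOT NOT (NOT NOT E OR NOT B) AND NOT D AND NOT E AND NOT (E AND D)   [De Morgan]
≡ (NOT NOT E OR NOT B) AND NOT D AND NOT E AND NOT (E AND D)   [double negation]
≡ (E OR NOT B) AND NOT D AND NOT E AND NOT (E AND D)   [double negation]
≡ (E OR NOT B) AND NOT D AND NOT E AND (NOT E OR NOT D)   [De Morgan]
≡ (E OR NOT B) AND NOT D AND NOT E   [simplify]

(E OR NOT B) AND NOT D AND NOT E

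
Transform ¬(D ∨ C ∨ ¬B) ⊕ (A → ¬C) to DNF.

D ∧ ¬A ∨ D ∧ ¬C ∨ C ∧ ¬A ∨ ¬B ∧ ¬A ∨ ¬B ∧ ¬C

¬(D ∨ C ∨ ¬B) ⊕ (A → ¬C)
≡ ¬(D ∨ C ∨ ¬B) ∧ ¬(A → ¬C) ∨ ¬¬(D ∨ C ∨ ¬B) ∧ (A → ¬C)   (expand ⊕)
≡ ¬(D ∨ C ∨ ¬B) ∧ ¬(¬A ∨ ¬C) ∨ ¬¬(D ∨ C ∨ ¬B) ∧ (A → ¬C)   (eliminate →)
≡ ¬(D ∨ C ∨ ¬B) ∧ ¬(¬A ∨ ¬C) ∨ ¬¬(D ∨ C ∨ ¬B) ∧ (¬A ∨ ¬C)   (eliminate →)
≡ ¬D ∧ ¬C ∧ ¬¬B ∧ ¬(¬A ∨ ¬C) ∨ ¬¬(D ∨ C ∨ ¬B) ∧ (¬A ∨ ¬C)   (De Morgan)
≡ ¬D ∧ ¬C ∧ B ∧ ¬(¬A ∨ ¬C) ∨ ¬¬(D ∨ C ∨ ¬B) ∧ (¬A ∨ ¬C)   (double negation)
≡ ¬D ∧ ¬C ∧ B ∧ ¬¬A ∧ ¬¬C ∨ ¬¬(D ∨ C ∨ ¬B) ∧ (¬A ∨ ¬C)   (De Morgan)
≡ ¬D ∧ ¬C ∧ B ∧ A ∧ ¬¬C ∨ ¬¬(D ∨ C ∨ ¬B) ∧ (¬A ∨ ¬C)   (double negation)
≡ ¬D ∧ ¬C ∧ B ∧ A ∧ C ∨ ¬¬(D ∨ C ∨ ¬B) ∧ (¬A ∨ ¬C)   (double negation)
≡ ¬D ∧ ¬C ∧ B ∧ A ∧ C ∨ (D ∨ C ∨ ¬B) ∧ (¬A ∨ ¬C)   (double negation)
≡ ¬D ∧ ¬C ∧ B ∧ A ∧ C ∨ D ∧ ¬A ∨ D ∧ ¬C ∨ C ∧ ¬A ∨ C ∧ ¬C ∨ ¬B ∧ ¬A ∨ ¬B ∧ ¬C   (distribute ∧ over ∨)
≡ D ∧ ¬A ∨ D ∧ ¬C ∨ C ∧ ¬A ∨ ¬B ∧ ¬A ∨ ¬B ∧ ¬C   (simplify)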